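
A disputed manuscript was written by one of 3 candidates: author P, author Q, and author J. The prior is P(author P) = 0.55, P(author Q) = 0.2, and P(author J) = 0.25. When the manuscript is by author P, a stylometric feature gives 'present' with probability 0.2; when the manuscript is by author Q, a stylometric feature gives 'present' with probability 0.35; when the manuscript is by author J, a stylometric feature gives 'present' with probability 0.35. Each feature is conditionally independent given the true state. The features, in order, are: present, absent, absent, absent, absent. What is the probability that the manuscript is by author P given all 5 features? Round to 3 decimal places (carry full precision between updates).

Each posterior becomes the prior for the next update.
After 'present': normaliser = 0.2·0.5500 + 0.35·0.2000 + 0.35·0.2500; P(author P) ≈ 0.4112, P(author Q) ≈ 0.2617, P(author J) ≈ 0.3271
After 'absent': normaliser = 0.8·0.4112 + 0.65·0.2617 + 0.65·0.3271; P(author P) ≈ 0.4622, P(author Q) ≈ 0.2390, P(author J) ≈ 0.2988
After 'absent': normaliser = 0.8·0.4622 + 0.65·0.2390 + 0.65·0.2988; P(author P) ≈ 0.5141, P(author Q) ≈ 0.2160, P(author J) ≈ 0.2700
After 'absent': normaliser = 0.8·0.5141 + 0.65·0.2160 + 0.65·0.2700; P(author P) ≈ 0.5656, P(author Q) ≈ 0.1931, P(author J) ≈ 0.2413
After 'absent': normaliser = 0.8·0.5656 + 0.65·0.1931 + 0.65·0.2413; P(author P) ≈ 0.6158, P(author Q) ≈ 0.1708, P(author J) ≈ 0.2135

0.616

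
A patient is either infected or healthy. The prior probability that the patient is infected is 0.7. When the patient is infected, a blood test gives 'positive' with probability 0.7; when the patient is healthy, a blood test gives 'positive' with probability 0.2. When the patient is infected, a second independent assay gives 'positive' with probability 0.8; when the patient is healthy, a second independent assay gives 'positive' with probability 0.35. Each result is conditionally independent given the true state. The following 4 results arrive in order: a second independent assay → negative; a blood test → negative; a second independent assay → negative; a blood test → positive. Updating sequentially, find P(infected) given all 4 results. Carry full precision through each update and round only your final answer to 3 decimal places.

0.225

After a second independent assay='negative': P(infected) = 0.2·0.7000 / (0.2·0.7000 + 0.65·0.3000) ≈ 0.4179
After a blood test='negative': P(infected) = 0.3·0.4179 / (0.3·0.4179 + 0.8·0.5821) ≈ 0.2121
After a second independent assay='negative': P(infected) = 0.2·0.2121 / (0.2·0.2121 + 0.65·0.7879) ≈ 0.0765
After a blood test='positive': P(infected) = 0.7·0.0765 / (0.7·0.0765 + 0.2·0.9235) ≈ 0.2248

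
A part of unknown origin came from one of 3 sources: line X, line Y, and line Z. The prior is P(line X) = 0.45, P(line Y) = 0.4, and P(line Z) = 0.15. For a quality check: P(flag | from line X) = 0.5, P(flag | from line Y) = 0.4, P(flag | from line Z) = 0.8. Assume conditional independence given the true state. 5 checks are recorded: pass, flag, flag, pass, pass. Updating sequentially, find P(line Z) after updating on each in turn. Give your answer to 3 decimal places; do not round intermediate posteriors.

After 'pass': normaliser = 0.5·0.4500 + 0.6·0.4000 + 0.2·0.1500; P(line X) ≈ 0.4545, P(line Y) ≈ 0.4848, P(line Z) ≈ 0.0606
After 'flag': normaliser = 0.5·0.4545 + 0.4·0.4848 + 0.8·0.0606; P(line X) ≈ 0.4839, P(line Y) ≈ 0.4129, P(line Z) ≈ 0.1032
After 'flag': normaliser = 0.5·0.4839 + 0.4·0.4129 + 0.8·0.1032; P(line X) ≈ 0.4941, P(line Y) ≈ 0.3373, P(line Z) ≈ 0.1686
After 'pass': normaliser = 0.5·0.4941 + 0.6·0.3373 + 0.2·0.1686; P(line X) ≈ 0.5113, P(line Y) ≈ 0.4189, P(line Z) ≈ 0.0698
After 'pass': normaliser = 0.5·0.5113 + 0.6·0.4189 + 0.2·0.0698; P(line X) ≈ 0.4908, P(line Y) ≈ 0.4824, P(line Z) ≈ 0.0268

0.027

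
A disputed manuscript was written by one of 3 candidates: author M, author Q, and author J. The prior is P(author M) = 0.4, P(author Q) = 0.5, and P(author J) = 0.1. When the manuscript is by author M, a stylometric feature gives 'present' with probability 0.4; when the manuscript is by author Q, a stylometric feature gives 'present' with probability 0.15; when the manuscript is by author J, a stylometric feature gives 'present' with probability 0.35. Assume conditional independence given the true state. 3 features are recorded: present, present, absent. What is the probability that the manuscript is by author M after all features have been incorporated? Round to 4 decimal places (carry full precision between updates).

0.6866

After 'present': normaliser = 0.4·0.4000 + 0.15·0.5000 + 0.35·0.1000; P(author M) ≈ 0.5926, P(author Q) ≈ 0.2778, P(author J) ≈ 0.1296
After 'present': normaliser = 0.4·0.5926 + 0.15·0.2778 + 0.35·0.1296; P(author M) ≈ 0.7314, P(author Q) ≈ 0.1286, P(author J) ≈ 0.1400
After 'absent': normaliser = 0.6·0.7314 + 0.85·0.1286 + 0.65·0.1400; P(author M) ≈ 0.6866, P(author Q) ≈ 0.1710, P(author J) ≈ 0.1424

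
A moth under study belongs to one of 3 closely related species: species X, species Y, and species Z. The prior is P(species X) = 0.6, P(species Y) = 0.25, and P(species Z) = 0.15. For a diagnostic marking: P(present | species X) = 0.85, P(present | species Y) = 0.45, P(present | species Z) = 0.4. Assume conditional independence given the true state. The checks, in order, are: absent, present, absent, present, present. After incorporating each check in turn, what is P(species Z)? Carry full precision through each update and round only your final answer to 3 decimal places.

After 'absent': normaliser = 0.15·0.6000 + 0.55·0.2500 + 0.6·0.1500; P(species X) ≈ 0.2835, P(species Y) ≈ 0.4331, P(species Z) ≈ 0.2835
After 'present': normaliser = 0.85·0.2835 + 0.45·0.4331 + 0.4·0.2835; P(species X) ≈ 0.4387, P(species Y) ≈ 0.3548, P(species Z) ≈ 0.2065
After 'absent': normaliser = 0.15·0.4387 + 0.55·0.3548 + 0.6·0.2065; P(species X) ≈ 0.1710, P(species Y) ≈ 0.5071, P(species Z) ≈ 0.3219
After 'present': normaliser = 0.85·0.1710 + 0.45·0.5071 + 0.4·0.3219; P(species X) ≈ 0.2894, P(species Y) ≈ 0.4543, P(species Z) ≈ 0.2563
After 'present': normaliser = 0.85·0.2894 + 0.45·0.4543 + 0.4·0.2563; P(species X) ≈ 0.4448, P(species Y) ≈ 0.3697, P(species Z) ≈ 0.1854

0.185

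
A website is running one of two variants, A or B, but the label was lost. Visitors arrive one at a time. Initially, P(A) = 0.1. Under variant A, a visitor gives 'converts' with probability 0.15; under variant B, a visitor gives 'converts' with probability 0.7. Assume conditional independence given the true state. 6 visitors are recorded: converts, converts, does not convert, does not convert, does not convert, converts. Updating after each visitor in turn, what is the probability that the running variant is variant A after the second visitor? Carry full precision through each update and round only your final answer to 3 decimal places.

0.005

Each posterior becomes the prior for the next update.
After 'converts': P(A) = 0.15·0.1000 / (0.15·0.1000 + 0.7·0.9000) ≈ 0.0233
After 'converts': P(A) = 0.15·0.0233 / (0.15·0.0233 + 0.7·0.9767) ≈ 0.0051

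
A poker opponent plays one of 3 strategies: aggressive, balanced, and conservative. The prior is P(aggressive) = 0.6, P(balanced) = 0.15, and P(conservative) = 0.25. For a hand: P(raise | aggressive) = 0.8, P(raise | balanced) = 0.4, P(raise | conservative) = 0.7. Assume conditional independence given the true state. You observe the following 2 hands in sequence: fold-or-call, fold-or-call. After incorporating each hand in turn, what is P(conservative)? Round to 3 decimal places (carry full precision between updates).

Apply Bayes' rule sequentially, carrying P(conservative) forward.
After 'fold-or-call': normaliser = 0.2·0.6000 + 0.6·0.1500 + 0.3·0.2500; P(aggressive) ≈ 0.4211, P(balanced) ≈ 0.3158, P(conservative) ≈ 0.2632
After 'fold-or-call': normaliser = 0.2·0.4211 + 0.6·0.3158 + 0.3·0.2632; P(aggressive) ≈ 0.2388, P(balanced) ≈ 0.5373, P(conservative) ≈ 0.2239

0.224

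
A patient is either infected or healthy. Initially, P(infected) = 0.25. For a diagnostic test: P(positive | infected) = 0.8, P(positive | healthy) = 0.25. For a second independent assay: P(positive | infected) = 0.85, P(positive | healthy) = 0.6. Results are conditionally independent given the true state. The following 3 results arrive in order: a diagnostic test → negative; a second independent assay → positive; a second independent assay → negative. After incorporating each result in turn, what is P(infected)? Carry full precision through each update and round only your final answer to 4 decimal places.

0.0451

Each posterior becomes the prior for the next update.
After a diagnostic test='negative': P(infected) = 0.2·0.2500 / (0.2·0.2500 + 0.75·0.7500) ≈ 0.0816
After a second independent assay='positive': P(infected) = 0.85·0.0816 / (0.85·0.0816 + 0.6·0.9184) ≈ 0.1118
After a second independent assay='negative': P(infected) = 0.15·0.1118 / (0.15·0.1118 + 0.4·0.8882) ≈ 0.0451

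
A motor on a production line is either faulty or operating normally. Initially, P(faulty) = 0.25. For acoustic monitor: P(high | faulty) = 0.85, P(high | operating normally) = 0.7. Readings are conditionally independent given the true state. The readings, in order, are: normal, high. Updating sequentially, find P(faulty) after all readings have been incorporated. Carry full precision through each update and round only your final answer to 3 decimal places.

Apply Bayes' rule sequentially, carrying P(faulty) forward.
After 'normal': P(faulty) = 0.15·0.2500 / (0.15·0.2500 + 0.3·0.7500) ≈ 0.1429
After 'high': P(faulty) = 0.85·0.1429 / (0.85·0.1429 + 0.7·0.8571) ≈ 0.1683

0.168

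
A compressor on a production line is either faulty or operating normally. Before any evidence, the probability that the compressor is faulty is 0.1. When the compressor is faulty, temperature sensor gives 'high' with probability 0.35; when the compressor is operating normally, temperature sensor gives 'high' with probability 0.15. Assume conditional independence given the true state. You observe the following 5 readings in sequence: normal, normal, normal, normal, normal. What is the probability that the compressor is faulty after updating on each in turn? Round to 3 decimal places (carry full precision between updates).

0.028

After 'normal': P(faulty) = 0.65·0.1000 / (0.65·0.1000 + 0.85·0.9000) ≈ 0.0783
After 'normal': P(faulty) = 0.65·0.0783 / (0.65·0.0783 + 0.85·0.9217) ≈ 0.0610
After 'normal': P(faulty) = 0.65·0.0610 / (0.65·0.0610 + 0.85·0.9390) ≈ 0.0473
After 'normal': P(faulty) = 0.65·0.0473 / (0.65·0.0473 + 0.85·0.9527) ≈ 0.0366
After 'normal': P(faulty) = 0.65·0.0366 / (0.65·0.0366 + 0.85·0.9634) ≈ 0.0282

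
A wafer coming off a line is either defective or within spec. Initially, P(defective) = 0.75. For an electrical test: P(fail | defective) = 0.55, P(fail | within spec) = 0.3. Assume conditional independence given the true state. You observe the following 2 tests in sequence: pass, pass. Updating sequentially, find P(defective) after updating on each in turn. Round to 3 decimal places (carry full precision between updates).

0.554

After 'pass': P(defective) = 0.45·0.7500 / (0.45·0.7500 + 0.7·0.2500) ≈ 0.6585
After 'pass': P(defective) = 0.45·0.6585 / (0.45·0.6585 + 0.7·0.3415) ≈ 0.5535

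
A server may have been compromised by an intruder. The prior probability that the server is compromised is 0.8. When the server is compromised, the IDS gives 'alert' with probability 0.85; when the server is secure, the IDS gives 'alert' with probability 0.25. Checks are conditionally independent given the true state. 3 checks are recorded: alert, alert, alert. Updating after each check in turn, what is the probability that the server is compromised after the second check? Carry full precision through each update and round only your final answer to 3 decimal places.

0.979

After 'alert': P(compromised) = 0.85·0.8000 / (0.85·0.8000 + 0.25·0.2000) ≈ 0.9315
After 'alert': P(compromised) = 0.85·0.9315 / (0.85·0.9315 + 0.25·0.0685) ≈ 0.9788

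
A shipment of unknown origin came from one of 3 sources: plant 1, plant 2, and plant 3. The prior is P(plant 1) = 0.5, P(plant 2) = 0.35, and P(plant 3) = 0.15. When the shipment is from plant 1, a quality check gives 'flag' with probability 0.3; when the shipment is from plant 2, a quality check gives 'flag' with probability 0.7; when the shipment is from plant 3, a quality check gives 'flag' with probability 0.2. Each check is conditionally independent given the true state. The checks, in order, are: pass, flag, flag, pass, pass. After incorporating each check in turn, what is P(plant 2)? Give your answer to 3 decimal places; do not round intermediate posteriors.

0.200

After 'pass': normaliser = 0.7·0.5000 + 0.3·0.3500 + 0.8·0.1500; P(plant 1) ≈ 0.6087, P(plant 2) ≈ 0.1826, P(plant 3) ≈ 0.2087
After 'flag': normaliser = 0.3·0.6087 + 0.7·0.1826 + 0.2·0.2087; P(plant 1) ≈ 0.5185, P(plant 2) ≈ 0.3630, P(plant 3) ≈ 0.1185
After 'flag': normaliser = 0.3·0.5185 + 0.7·0.3630 + 0.2·0.1185; P(plant 1) ≈ 0.3590, P(plant 2) ≈ 0.5863, P(plant 3) ≈ 0.0547
After 'pass': normaliser = 0.7·0.3590 + 0.3·0.5863 + 0.8·0.0547; P(plant 1) ≈ 0.5336, P(plant 2) ≈ 0.3735, P(plant 3) ≈ 0.0929
After 'pass': normaliser = 0.7·0.5336 + 0.3·0.3735 + 0.8·0.0929; P(plant 1) ≈ 0.6671, P(plant 2) ≈ 0.2001, P(plant 3) ≈ 0.1328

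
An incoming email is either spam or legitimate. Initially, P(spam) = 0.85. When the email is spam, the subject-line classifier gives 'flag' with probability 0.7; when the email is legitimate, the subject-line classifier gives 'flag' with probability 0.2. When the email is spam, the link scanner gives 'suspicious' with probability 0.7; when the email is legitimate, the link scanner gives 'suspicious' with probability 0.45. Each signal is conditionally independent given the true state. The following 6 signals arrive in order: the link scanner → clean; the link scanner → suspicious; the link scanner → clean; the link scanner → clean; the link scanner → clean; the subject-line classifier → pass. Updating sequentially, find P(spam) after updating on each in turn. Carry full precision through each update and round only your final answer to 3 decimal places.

0.226

After the link scanner='clean': P(spam) = 0.3·0.8500 / (0.3·0.8500 + 0.55·0.1500) ≈ 0.7556
After the link scanner='suspicious': P(spam) = 0.7·0.7556 / (0.7·0.7556 + 0.45·0.2444) ≈ 0.8278
After the link scanner='clean': P(spam) = 0.3·0.8278 / (0.3·0.8278 + 0.55·0.1722) ≈ 0.7240
After the link scanner='clean': P(spam) = 0.3·0.7240 / (0.3·0.7240 + 0.55·0.2760) ≈ 0.5886
After the link scanner='clean': P(spam) = 0.3·0.5886 / (0.3·0.5886 + 0.55·0.4114) ≈ 0.4383
After the subject-line classifier='pass': P(spam) = 0.3·0.4383 / (0.3·0.4383 + 0.8·0.5617) ≈ 0.2264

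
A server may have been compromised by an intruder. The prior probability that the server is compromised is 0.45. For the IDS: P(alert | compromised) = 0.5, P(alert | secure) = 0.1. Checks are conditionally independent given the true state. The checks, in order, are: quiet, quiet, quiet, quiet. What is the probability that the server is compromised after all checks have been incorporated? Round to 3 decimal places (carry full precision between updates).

0.072

Apply Bayes' rule sequentially, carrying P(compromised) forward.
After 'quiet': P(compromised) = 0.5·0.4500 / (0.5·0.4500 + 0.9·0.5500) ≈ 0.3125
After 'quiet': P(compromised) = 0.5·0.3125 / (0.5·0.3125 + 0.9·0.6875) ≈ 0.2016
After 'quiet': P(compromised) = 0.5·0.2016 / (0.5·0.2016 + 0.9·0.7984) ≈ 0.1230
After 'quiet': P(compromised) = 0.5·0.1230 / (0.5·0.1230 + 0.9·0.8770) ≈ 0.0723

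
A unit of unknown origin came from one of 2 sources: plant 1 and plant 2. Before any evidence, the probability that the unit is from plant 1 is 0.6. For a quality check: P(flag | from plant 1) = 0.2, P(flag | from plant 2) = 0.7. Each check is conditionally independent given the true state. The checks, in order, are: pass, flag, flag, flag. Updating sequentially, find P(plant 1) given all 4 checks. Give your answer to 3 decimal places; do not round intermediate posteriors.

After 'pass': P(plant 1) = 0.8·0.6000 / (0.8·0.6000 + 0.3·0.4000) ≈ 0.8000
After 'flag': P(plant 1) = 0.2·0.8000 / (0.2·0.8000 + 0.7·0.2000) ≈ 0.5333
After 'flag': P(plant 1) = 0.2·0.5333 / (0.2·0.5333 + 0.7·0.4667) ≈ 0.2462
After 'flag': P(plant 1) = 0.2·0.2462 / (0.2·0.2462 + 0.7·0.7538) ≈ 0.0853

0.085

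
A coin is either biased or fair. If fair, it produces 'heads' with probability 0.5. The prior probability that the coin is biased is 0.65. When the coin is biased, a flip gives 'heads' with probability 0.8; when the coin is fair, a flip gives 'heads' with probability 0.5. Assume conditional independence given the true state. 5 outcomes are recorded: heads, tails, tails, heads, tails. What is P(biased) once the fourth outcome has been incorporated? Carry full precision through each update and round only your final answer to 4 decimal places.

Each posterior becomes the prior for the next update.
After 'heads': P(biased) = 0.8·0.6500 / (0.8·0.6500 + 0.5·0.3500) ≈ 0.7482
After 'tails': P(biased) = 0.2·0.7482 / (0.2·0.7482 + 0.5·0.2518) ≈ 0.5431
After 'tails': P(biased) = 0.2·0.5431 / (0.2·0.5431 + 0.5·0.4569) ≈ 0.3222
After 'heads': P(biased) = 0.8·0.3222 / (0.8·0.3222 + 0.5·0.6778) ≈ 0.4320

0.4320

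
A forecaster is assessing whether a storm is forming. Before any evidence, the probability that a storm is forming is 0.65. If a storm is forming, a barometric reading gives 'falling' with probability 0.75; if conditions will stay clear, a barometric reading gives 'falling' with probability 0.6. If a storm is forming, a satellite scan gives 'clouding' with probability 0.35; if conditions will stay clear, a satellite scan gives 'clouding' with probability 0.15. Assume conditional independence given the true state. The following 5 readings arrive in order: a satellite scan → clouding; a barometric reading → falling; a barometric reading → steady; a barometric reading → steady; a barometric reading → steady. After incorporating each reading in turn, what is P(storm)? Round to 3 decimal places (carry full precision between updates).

0.569

After a satellite scan='clouding': P(storm) = 0.35·0.6500 / (0.35·0.6500 + 0.15·0.3500) ≈ 0.8125
After a barometric reading='falling': P(storm) = 0.75·0.8125 / (0.75·0.8125 + 0.6·0.1875) ≈ 0.8442
After a barometric reading='steady': P(storm) = 0.25·0.8442 / (0.25·0.8442 + 0.4·0.1558) ≈ 0.7720
After a barometric reading='steady': P(storm) = 0.25·0.7720 / (0.25·0.7720 + 0.4·0.2280) ≈ 0.6791
After a barometric reading='steady': P(storm) = 0.25·0.6791 / (0.25·0.6791 + 0.4·0.3209) ≈ 0.5694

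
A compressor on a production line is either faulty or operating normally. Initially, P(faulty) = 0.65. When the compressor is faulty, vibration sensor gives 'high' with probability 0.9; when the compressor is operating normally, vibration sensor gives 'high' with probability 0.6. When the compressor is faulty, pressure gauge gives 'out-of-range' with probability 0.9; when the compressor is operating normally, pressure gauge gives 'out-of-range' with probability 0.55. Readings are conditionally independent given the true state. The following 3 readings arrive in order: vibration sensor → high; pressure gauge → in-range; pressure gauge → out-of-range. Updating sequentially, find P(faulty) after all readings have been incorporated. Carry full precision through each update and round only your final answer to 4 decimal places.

0.5032

After vibration sensor='high': P(faulty) = 0.9·0.6500 / (0.9·0.6500 + 0.6·0.3500) ≈ 0.7358
After pressure gauge='in-range': P(faulty) = 0.1·0.7358 / (0.1·0.7358 + 0.45·0.2642) ≈ 0.3824
After pressure gauge='out-of-range': P(faulty) = 0.9·0.3824 / (0.9·0.3824 + 0.55·0.6176) ≈ 0.5032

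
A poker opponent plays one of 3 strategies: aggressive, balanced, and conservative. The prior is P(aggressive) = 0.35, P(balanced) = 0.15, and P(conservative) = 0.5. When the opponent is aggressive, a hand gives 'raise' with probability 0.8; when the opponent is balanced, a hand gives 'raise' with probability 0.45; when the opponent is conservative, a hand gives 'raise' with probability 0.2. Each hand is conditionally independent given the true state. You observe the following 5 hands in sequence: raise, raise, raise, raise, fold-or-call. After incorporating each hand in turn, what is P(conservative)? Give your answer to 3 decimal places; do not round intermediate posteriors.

0.020

After 'raise': normaliser = 0.8·0.3500 + 0.45·0.1500 + 0.2·0.5000; P(aggressive) ≈ 0.6257, P(balanced) ≈ 0.1508, P(conservative) ≈ 0.2235
After 'raise': normaliser = 0.8·0.6257 + 0.45·0.1508 + 0.2·0.2235; P(aggressive) ≈ 0.8164, P(balanced) ≈ 0.1107, P(conservative) ≈ 0.0729
After 'raise': normaliser = 0.8·0.8164 + 0.45·0.1107 + 0.2·0.0729; P(aggressive) ≈ 0.9103, P(balanced) ≈ 0.0694, P(conservative) ≈ 0.0203
After 'raise': normaliser = 0.8·0.9103 + 0.45·0.0694 + 0.2·0.0203; P(aggressive) ≈ 0.9538, P(balanced) ≈ 0.0409, P(conservative) ≈ 0.0053
After 'fold-or-call': normaliser = 0.2·0.9538 + 0.55·0.0409 + 0.8·0.0053; P(aggressive) ≈ 0.8770, P(balanced) ≈ 0.1035, P(conservative) ≈ 0.0196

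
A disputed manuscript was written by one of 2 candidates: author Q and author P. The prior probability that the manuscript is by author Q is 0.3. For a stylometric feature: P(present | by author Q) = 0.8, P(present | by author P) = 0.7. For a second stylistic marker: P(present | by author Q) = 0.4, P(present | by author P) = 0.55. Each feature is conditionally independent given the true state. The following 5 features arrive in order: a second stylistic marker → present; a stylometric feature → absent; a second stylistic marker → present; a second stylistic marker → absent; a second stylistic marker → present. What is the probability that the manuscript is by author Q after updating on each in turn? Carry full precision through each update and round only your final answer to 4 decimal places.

0.1278

After a second stylistic marker='present': P(author Q) = 0.4·0.3000 / (0.4·0.3000 + 0.55·0.7000) ≈ 0.2376
After a stylometric feature='absent': P(author Q) = 0.2·0.2376 / (0.2·0.2376 + 0.3·0.7624) ≈ 0.1720
After a second stylistic marker='present': P(author Q) = 0.4·0.1720 / (0.4·0.1720 + 0.55·0.8280) ≈ 0.1313
After a second stylistic marker='absent': P(author Q) = 0.6·0.1313 / (0.6·0.1313 + 0.45·0.8687) ≈ 0.1677
After a second stylistic marker='present': P(author Q) = 0.4·0.1677 / (0.4·0.1677 + 0.55·0.8323) ≈ 0.1278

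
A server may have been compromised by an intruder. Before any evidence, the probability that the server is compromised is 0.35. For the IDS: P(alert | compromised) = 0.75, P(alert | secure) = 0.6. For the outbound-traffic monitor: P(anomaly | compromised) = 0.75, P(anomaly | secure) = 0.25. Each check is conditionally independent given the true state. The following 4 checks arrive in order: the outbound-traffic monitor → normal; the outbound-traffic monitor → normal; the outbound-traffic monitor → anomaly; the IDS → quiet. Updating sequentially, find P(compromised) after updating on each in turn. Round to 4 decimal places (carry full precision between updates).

0.1009

After the outbound-traffic monitor='normal': P(compromised) = 0.25·0.3500 / (0.25·0.3500 + 0.75·0.6500) ≈ 0.1522
After the outbound-traffic monitor='normal': P(compromised) = 0.25·0.1522 / (0.25·0.1522 + 0.75·0.8478) ≈ 0.0565
After the outbound-traffic monitor='anomaly': P(compromised) = 0.75·0.0565 / (0.75·0.0565 + 0.25·0.9435) ≈ 0.1522
After the IDS='quiet': P(compromised) = 0.25·0.1522 / (0.25·0.1522 + 0.4·0.8478) ≈ 0.1009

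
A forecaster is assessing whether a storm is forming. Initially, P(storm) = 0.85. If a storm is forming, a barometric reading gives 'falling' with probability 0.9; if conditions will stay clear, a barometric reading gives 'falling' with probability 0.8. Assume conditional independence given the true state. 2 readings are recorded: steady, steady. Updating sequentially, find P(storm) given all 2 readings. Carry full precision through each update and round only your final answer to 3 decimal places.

After 'steady': P(storm) = 0.1·0.8500 / (0.1·0.8500 + 0.2·0.1500) ≈ 0.7391
After 'steady': P(storm) = 0.1·0.7391 / (0.1·0.7391 + 0.2·0.2609) ≈ 0.5862

0.586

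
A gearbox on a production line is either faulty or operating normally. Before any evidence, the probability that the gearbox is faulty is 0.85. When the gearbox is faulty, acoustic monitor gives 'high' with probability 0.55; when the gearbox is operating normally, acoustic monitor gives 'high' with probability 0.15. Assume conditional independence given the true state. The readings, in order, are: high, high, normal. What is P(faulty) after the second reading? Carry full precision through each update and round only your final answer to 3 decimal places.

Apply Bayes' rule sequentially, carrying P(faulty) forward.
After 'high': P(faulty) = 0.55·0.8500 / (0.55·0.8500 + 0.15·0.1500) ≈ 0.9541
After 'high': P(faulty) = 0.55·0.9541 / (0.55·0.9541 + 0.15·0.0459) ≈ 0.9870

0.987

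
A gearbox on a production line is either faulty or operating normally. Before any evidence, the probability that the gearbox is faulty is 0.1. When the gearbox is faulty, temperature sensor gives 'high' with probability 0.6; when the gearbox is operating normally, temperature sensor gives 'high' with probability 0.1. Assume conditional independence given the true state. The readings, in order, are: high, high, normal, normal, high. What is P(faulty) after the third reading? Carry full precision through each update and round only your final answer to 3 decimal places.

0.640

After 'high': P(faulty) = 0.6·0.1000 / (0.6·0.1000 + 0.1·0.9000) ≈ 0.4000
After 'high': P(faulty) = 0.6·0.4000 / (0.6·0.4000 + 0.1·0.6000) ≈ 0.8000
After 'normal': P(faulty) = 0.4·0.8000 / (0.4·0.8000 + 0.9·0.2000) ≈ 0.6400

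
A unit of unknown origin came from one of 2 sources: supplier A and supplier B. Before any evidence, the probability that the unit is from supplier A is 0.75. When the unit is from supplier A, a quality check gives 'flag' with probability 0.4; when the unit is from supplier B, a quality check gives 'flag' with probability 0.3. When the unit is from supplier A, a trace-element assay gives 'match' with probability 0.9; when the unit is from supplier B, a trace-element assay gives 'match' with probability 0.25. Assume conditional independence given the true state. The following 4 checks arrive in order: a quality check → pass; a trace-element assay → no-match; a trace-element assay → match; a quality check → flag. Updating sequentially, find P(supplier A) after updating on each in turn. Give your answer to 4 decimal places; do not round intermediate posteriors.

Apply Bayes' rule sequentially, carrying P(supplier A) forward.
After a quality check='pass': P(supplier A) = 0.6·0.7500 / (0.6·0.7500 + 0.7·0.2500) ≈ 0.7200
After a trace-element assay='no-match': P(supplier A) = 0.1·0.7200 / (0.1·0.7200 + 0.75·0.2800) ≈ 0.2553
After a trace-element assay='match': P(supplier A) = 0.9·0.2553 / (0.9·0.2553 + 0.25·0.7447) ≈ 0.5524
After a quality check='flag': P(supplier A) = 0.4·0.5524 / (0.4·0.5524 + 0.3·0.4476) ≈ 0.6220

0.6220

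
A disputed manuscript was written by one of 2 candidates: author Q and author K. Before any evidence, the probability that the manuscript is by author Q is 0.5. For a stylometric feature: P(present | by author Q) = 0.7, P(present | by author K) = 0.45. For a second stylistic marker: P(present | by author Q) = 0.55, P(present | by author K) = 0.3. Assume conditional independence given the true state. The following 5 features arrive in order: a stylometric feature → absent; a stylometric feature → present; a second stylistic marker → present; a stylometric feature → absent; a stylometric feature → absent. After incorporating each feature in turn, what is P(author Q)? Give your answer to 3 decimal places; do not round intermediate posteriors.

0.316

After a stylometric feature='absent': P(author Q) = 0.3·0.5000 / (0.3·0.5000 + 0.55·0.5000) ≈ 0.3529
After a stylometric feature='present': P(author Q) = 0.7·0.3529 / (0.7·0.3529 + 0.45·0.6471) ≈ 0.4590
After a second stylistic marker='present': P(author Q) = 0.55·0.4590 / (0.55·0.4590 + 0.3·0.5410) ≈ 0.6087
After a stylometric feature='absent': P(author Q) = 0.3·0.6087 / (0.3·0.6087 + 0.55·0.3913) ≈ 0.4590
After a stylometric feature='absent': P(author Q) = 0.3·0.4590 / (0.3·0.4590 + 0.55·0.5410) ≈ 0.3164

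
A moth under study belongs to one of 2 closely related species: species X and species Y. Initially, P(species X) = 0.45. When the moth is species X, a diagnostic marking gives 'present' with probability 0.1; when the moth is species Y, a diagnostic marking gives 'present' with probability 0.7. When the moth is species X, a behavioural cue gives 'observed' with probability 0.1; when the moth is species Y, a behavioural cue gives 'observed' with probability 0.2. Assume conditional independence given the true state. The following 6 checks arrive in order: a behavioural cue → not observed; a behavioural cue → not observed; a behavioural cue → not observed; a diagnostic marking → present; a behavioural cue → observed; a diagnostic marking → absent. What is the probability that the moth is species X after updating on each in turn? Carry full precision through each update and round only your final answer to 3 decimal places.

0.200

After a behavioural cue='not observed': P(species X) = 0.9·0.4500 / (0.9·0.4500 + 0.8·0.5500) ≈ 0.4793
After a behavioural cue='not observed': P(species X) = 0.9·0.4793 / (0.9·0.4793 + 0.8·0.5207) ≈ 0.5087
After a behavioural cue='not observed': P(species X) = 0.9·0.5087 / (0.9·0.5087 + 0.8·0.4913) ≈ 0.5381
After a diagnostic marking='present': P(species X) = 0.1·0.5381 / (0.1·0.5381 + 0.7·0.4619) ≈ 0.1427
After a behavioural cue='observed': P(species X) = 0.1·0.1427 / (0.1·0.1427 + 0.2·0.8573) ≈ 0.0768
After a diagnostic marking='absent': P(species X) = 0.9·0.0768 / (0.9·0.0768 + 0.3·0.9232) ≈ 0.1998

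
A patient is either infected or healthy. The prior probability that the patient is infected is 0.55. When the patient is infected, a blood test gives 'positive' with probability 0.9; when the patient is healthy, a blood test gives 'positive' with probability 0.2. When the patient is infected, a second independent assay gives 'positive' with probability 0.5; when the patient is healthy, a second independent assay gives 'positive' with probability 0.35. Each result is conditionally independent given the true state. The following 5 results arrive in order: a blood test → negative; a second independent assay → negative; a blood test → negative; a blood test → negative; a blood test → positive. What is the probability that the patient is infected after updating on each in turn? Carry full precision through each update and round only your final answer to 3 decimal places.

Each posterior becomes the prior for the next update.
After a blood test='negative': P(infected) = 0.1·0.5500 / (0.1·0.5500 + 0.8·0.4500) ≈ 0.1325
After a second independent assay='negative': P(infected) = 0.5·0.1325 / (0.5·0.1325 + 0.65·0.8675) ≈ 0.1052
After a blood test='negative': P(infected) = 0.1·0.1052 / (0.1·0.1052 + 0.8·0.8948) ≈ 0.0145
After a blood test='negative': P(infected) = 0.1·0.0145 / (0.1·0.0145 + 0.8·0.9855) ≈ 0.0018
After a blood test='positive': P(infected) = 0.9·0.0018 / (0.9·0.0018 + 0.2·0.9982) ≈ 0.0082

0.008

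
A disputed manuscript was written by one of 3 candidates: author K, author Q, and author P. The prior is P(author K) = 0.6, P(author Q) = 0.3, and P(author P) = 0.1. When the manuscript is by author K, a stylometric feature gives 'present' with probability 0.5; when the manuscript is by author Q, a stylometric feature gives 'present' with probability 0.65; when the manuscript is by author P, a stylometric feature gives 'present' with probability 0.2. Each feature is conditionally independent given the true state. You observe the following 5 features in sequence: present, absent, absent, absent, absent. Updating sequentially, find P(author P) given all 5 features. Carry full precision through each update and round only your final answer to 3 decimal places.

0.274

After 'present': normaliser = 0.5·0.6000 + 0.65·0.3000 + 0.2·0.1000; P(author K) ≈ 0.5825, P(author Q) ≈ 0.3786, P(author P) ≈ 0.0388
After 'absent': normaliser = 0.5·0.5825 + 0.35·0.3786 + 0.8·0.0388; P(author K) ≈ 0.6403, P(author Q) ≈ 0.2914, P(author P) ≈ 0.0683
After 'absent': normaliser = 0.5·0.6403 + 0.35·0.2914 + 0.8·0.0683; P(author K) ≈ 0.6715, P(author Q) ≈ 0.2139, P(author P) ≈ 0.1146
After 'absent': normaliser = 0.5·0.6715 + 0.35·0.2139 + 0.8·0.1146; P(author K) ≈ 0.6684, P(author Q) ≈ 0.1490, P(author P) ≈ 0.1825
After 'absent': normaliser = 0.5·0.6684 + 0.35·0.1490 + 0.8·0.1825; P(author K) ≈ 0.6278, P(author Q) ≈ 0.0980, P(author P) ≈ 0.2743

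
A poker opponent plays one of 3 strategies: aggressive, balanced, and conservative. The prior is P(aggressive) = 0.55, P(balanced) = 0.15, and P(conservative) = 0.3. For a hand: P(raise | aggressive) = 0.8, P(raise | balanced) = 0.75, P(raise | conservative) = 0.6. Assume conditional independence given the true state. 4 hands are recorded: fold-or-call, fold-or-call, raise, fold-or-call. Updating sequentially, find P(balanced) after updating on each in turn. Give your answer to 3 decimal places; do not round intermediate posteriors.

0.105

After 'fold-or-call': normaliser = 0.2·0.5500 + 0.25·0.1500 + 0.4·0.3000; P(aggressive) ≈ 0.4112, P(balanced) ≈ 0.1402, P(conservative) ≈ 0.4486
After 'fold-or-call': normaliser = 0.2·0.4112 + 0.25·0.1402 + 0.4·0.4486; P(aggressive) ≈ 0.2772, P(balanced) ≈ 0.1181, P(conservative) ≈ 0.6047
After 'raise': normaliser = 0.8·0.2772 + 0.75·0.1181 + 0.6·0.6047; P(aggressive) ≈ 0.3294, P(balanced) ≈ 0.1316, P(conservative) ≈ 0.5390
After 'fold-or-call': normaliser = 0.2·0.3294 + 0.25·0.1316 + 0.4·0.5390; P(aggressive) ≈ 0.2096, P(balanced) ≈ 0.1046, P(conservative) ≈ 0.6858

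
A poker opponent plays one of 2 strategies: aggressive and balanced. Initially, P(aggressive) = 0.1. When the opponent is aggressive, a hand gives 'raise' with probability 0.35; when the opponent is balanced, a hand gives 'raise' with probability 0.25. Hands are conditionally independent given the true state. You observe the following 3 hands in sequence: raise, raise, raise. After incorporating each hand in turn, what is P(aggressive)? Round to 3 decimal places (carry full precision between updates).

Each posterior becomes the prior for the next update.
After 'raise': P(aggressive) = 0.35·0.1000 / (0.35·0.1000 + 0.25·0.9000) ≈ 0.1346
After 'raise': P(aggressive) = 0.35·0.1346 / (0.35·0.1346 + 0.25·0.8654) ≈ 0.1788
After 'raise': P(aggressive) = 0.35·0.1788 / (0.35·0.1788 + 0.25·0.8212) ≈ 0.2337

0.234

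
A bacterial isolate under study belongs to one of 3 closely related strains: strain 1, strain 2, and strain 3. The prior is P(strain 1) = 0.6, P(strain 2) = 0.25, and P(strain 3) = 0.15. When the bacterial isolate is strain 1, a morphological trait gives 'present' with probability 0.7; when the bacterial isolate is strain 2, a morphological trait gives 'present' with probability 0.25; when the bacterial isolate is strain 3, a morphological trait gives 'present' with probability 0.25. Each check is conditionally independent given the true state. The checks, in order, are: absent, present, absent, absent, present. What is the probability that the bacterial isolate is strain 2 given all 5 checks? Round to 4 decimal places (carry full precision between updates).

0.3566

After 'absent': normaliser = 0.3·0.6000 + 0.75·0.2500 + 0.75·0.1500; P(strain 1) ≈ 0.3750, P(strain 2) ≈ 0.3906, P(strain 3) ≈ 0.2344
After 'present': normaliser = 0.7·0.3750 + 0.25·0.3906 + 0.25·0.2344; P(strain 1) ≈ 0.6269, P(strain 2) ≈ 0.2332, P(strain 3) ≈ 0.1399
After 'absent': normaliser = 0.3·0.6269 + 0.75·0.2332 + 0.75·0.1399; P(strain 1) ≈ 0.4019, P(strain 2) ≈ 0.3738, P(strain 3) ≈ 0.2243
After 'absent': normaliser = 0.3·0.4019 + 0.75·0.3738 + 0.75·0.2243; P(strain 1) ≈ 0.2119, P(strain 2) ≈ 0.4926, P(strain 3) ≈ 0.2956
After 'present': normaliser = 0.7·0.2119 + 0.25·0.4926 + 0.25·0.2956; P(strain 1) ≈ 0.4294, P(strain 2) ≈ 0.3566, P(strain 3) ≈ 0.2140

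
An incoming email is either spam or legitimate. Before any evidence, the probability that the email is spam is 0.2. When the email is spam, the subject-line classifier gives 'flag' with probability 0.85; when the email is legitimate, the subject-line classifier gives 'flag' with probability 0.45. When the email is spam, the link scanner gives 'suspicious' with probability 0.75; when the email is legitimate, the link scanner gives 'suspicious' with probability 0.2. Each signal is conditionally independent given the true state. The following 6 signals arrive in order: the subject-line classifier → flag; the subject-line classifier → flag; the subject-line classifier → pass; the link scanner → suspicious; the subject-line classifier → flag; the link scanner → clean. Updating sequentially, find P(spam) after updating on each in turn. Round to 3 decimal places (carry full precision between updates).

After the subject-line classifier='flag': P(spam) = 0.85·0.2000 / (0.85·0.2000 + 0.45·0.8000) ≈ 0.3208
After the subject-line classifier='flag': P(spam) = 0.85·0.3208 / (0.85·0.3208 + 0.45·0.6792) ≈ 0.4715
After the subject-line classifier='pass': P(spam) = 0.15·0.4715 / (0.15·0.4715 + 0.55·0.5285) ≈ 0.1957
After the link scanner='suspicious': P(spam) = 0.75·0.1957 / (0.75·0.1957 + 0.2·0.8043) ≈ 0.4771
After the subject-line classifier='flag': P(spam) = 0.85·0.4771 / (0.85·0.4771 + 0.45·0.5229) ≈ 0.6328
After the link scanner='clean': P(spam) = 0.25·0.6328 / (0.25·0.6328 + 0.8·0.3672) ≈ 0.3500

0.350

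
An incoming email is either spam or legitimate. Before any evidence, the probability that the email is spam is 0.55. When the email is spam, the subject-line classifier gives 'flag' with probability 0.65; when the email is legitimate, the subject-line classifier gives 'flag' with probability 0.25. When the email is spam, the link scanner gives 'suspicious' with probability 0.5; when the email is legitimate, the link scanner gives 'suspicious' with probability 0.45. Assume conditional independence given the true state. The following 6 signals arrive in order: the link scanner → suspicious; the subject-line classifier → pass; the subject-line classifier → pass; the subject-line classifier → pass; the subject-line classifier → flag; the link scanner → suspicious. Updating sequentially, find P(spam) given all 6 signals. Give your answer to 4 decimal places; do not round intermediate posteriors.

After the link scanner='suspicious': P(spam) = 0.5·0.5500 / (0.5·0.5500 + 0.45·0.4500) ≈ 0.5759
After the subject-line classifier='pass': P(spam) = 0.35·0.5759 / (0.35·0.5759 + 0.75·0.4241) ≈ 0.3879
After the subject-line classifier='pass': P(spam) = 0.35·0.3879 / (0.35·0.3879 + 0.75·0.6121) ≈ 0.2282
After the subject-line classifier='pass': P(spam) = 0.35·0.2282 / (0.35·0.2282 + 0.75·0.7718) ≈ 0.1213
After the subject-line classifier='flag': P(spam) = 0.65·0.1213 / (0.65·0.1213 + 0.25·0.8787) ≈ 0.2641
After the link scanner='suspicious': P(spam) = 0.5·0.2641 / (0.5·0.2641 + 0.45·0.7359) ≈ 0.2851

0.2851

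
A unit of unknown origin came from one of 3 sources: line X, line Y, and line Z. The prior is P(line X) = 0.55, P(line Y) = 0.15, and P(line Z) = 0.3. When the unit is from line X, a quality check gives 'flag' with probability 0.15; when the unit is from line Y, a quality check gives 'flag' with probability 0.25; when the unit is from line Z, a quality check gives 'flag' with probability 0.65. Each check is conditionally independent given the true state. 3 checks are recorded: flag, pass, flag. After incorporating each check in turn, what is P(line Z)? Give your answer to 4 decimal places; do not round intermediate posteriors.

0.7165

Apply Bayes' rule sequentially, carrying P(line Z) forward.
After 'flag': normaliser = 0.15·0.5500 + 0.25·0.1500 + 0.65·0.3000; P(line X) ≈ 0.2619, P(line Y) ≈ 0.1190, P(line Z) ≈ 0.6190
After 'pass': normaliser = 0.85·0.2619 + 0.75·0.1190 + 0.35·0.6190; P(line X) ≈ 0.4212, P(line Y) ≈ 0.1689, P(line Z) ≈ 0.4099
After 'flag': normaliser = 0.15·0.4212 + 0.25·0.1689 + 0.65·0.4099; P(line X) ≈ 0.1699, P(line Y) ≈ 0.1136, P(line Z) ≈ 0.7165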